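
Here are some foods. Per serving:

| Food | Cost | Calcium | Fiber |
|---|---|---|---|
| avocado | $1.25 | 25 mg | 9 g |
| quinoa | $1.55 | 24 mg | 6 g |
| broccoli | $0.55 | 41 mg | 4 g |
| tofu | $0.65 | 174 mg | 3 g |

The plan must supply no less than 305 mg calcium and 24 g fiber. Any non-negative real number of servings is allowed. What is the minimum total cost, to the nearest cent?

The cheapest plan sits at a corner of the feasible region — with two constraints it uses at most two foods.
avocado only: max(305/25, 24/9) = 12.2 servings → $15.25.
quinoa only: max(305/24, 24/6) = 12.71 servings → $19.70.
broccoli only: max(305/41, 24/4) = 7.439 servings → $4.09.
tofu only: max(305/174, 24/3) = 8 servings → $5.20.
avocado + quinoa with both targets exact would need a negative amount; discard.
avocado + broccoli with both targets exact would need a negative amount; discard.
avocado + tofu with both tight: 2.187 servings and 1.439 servings → $3.67.
quinoa + broccoli: the both-tight solution has a negative serving — not a feasible corner.
quinoa + tofu with both tight: 3.355 servings and 1.29 servings → $6.04.
broccoli + tofu with both tight: 5.691 servings and 0.4119 servings → $3.40.
So the least-cost plan costs $3.40.

$3.40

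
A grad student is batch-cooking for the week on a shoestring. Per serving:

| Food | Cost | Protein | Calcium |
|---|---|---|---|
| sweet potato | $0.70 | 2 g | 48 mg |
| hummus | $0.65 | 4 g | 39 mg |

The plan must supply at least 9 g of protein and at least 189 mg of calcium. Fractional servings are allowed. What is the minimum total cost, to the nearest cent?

Minimising a linear cost over {protein ≥ 9, calcium ≥ 189, servings ≥ 0} — the optimum is at a vertex, using one or two foods.
sweet potato only: max(9/2, 189/48) = 4.5 servings → $3.15.
hummus only: max(9/4, 189/39) = 4.846 servings → $3.15.
sweet potato + hummus with both tight: 3.553 servings and 0.4737 servings → $2.79.
So the least-cost plan costs $2.79.

$2.79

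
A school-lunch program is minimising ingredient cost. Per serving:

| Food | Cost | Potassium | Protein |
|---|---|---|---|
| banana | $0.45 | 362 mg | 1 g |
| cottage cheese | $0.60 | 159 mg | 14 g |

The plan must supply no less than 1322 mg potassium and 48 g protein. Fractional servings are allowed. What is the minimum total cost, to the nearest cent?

$2.96

The cheapest plan sits at a corner of the feasible region — with two constraints it uses at most two foods.
banana only: max(1322/362, 48/1) = 48 servings → $21.60.
cottage cheese only: max(1322/159, 48/14) = 8.314 servings → $4.99.
banana + cottage cheese with both tight: 2.216 servings and 3.27 servings → $2.96.
So the least-cost plan costs $2.96.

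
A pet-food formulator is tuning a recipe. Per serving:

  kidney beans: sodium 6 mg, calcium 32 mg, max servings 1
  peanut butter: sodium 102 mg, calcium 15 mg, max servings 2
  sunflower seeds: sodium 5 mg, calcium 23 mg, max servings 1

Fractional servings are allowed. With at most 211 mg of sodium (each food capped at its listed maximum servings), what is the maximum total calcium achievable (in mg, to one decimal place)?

Calcium per mg sodium: kidney beans 5.333, sunflower seeds 4.6, peanut butter 0.1471.
Take 1 serving of kidney beans: uses 6 mg sodium, +32.0 mg calcium (running total 32.0 mg).
Take 1 serving of sunflower seeds: uses 5 mg sodium, +23.0 mg calcium (running total 55.0 mg).
Take 1.961 servings of peanut butter: uses 200 mg sodium, +29.4 mg calcium (running total 84.4 mg).
Greedy by best ratio exhausts the sodium allowance optimally: 84.4 mg.

84.4 mg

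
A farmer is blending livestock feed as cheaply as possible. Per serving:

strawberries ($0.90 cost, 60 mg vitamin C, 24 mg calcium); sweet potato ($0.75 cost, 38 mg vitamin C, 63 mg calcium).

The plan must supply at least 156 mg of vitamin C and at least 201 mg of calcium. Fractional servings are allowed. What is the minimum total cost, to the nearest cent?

Check every corner: each single food scaled to meet both minima, and each pair solved so both constraints bind.
strawberries only: max(156/60, 201/24) = 8.375 servings → $7.54.
sweet potato only: max(156/38, 201/63) = 4.105 servings → $3.08.
strawberries + sweet potato with both tight: 0.7636 servings and 2.9 servings → $2.86.
Cheapest feasible corner: $2.86.

$2.86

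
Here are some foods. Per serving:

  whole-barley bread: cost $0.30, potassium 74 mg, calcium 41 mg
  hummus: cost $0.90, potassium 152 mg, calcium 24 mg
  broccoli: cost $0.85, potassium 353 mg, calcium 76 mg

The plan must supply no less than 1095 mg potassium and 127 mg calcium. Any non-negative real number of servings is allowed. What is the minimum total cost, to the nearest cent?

A basic optimal solution has at most two foods positive. Try each food alone and each pair with both targets met exactly.
whole-barley bread only: max(1095/74, 127/41) = 14.8 servings → $4.44.
hummus only: max(1095/152, 127/24) = 7.204 servings → $6.48.
broccoli only: max(1095/353, 127/76) = 3.102 servings → $2.64.
whole-barley bread + hummus: the both-tight solution has a negative serving — not a feasible corner.
whole-barley bread + broccoli with both targets exact would need a negative amount; discard.
hummus + broccoli: the both-tight solution has a negative serving — not a feasible corner.
Cheapest feasible corner: $2.64.

$2.64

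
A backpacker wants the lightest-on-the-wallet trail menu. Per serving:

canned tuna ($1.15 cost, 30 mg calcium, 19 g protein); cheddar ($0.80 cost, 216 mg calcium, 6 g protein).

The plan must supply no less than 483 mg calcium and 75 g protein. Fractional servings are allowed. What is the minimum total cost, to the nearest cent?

$5.31

canned tuna only: max(483/30, 75/19) = 16.1 servings → $18.52.
cheddar only: max(483/216, 75/6) = 12.5 servings → $10.00.
canned tuna + cheddar with both tight: 3.39 servings and 1.765 servings → $5.31.
So the least-cost plan costs $5.31.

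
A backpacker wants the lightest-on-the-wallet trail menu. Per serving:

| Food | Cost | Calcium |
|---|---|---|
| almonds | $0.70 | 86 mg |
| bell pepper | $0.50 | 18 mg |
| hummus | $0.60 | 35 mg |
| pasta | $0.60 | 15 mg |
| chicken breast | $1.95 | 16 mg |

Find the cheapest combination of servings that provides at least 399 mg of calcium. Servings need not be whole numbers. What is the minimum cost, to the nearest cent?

$3.25

Cost per mg of calcium: almonds $0.0081, hummus $0.0171, bell pepper $0.0278, pasta $0.0400, chicken breast $0.1219.
With no serving limits, use only almonds: 399 mg / 86 mg = 4.64 servings × $0.70 = $3.25.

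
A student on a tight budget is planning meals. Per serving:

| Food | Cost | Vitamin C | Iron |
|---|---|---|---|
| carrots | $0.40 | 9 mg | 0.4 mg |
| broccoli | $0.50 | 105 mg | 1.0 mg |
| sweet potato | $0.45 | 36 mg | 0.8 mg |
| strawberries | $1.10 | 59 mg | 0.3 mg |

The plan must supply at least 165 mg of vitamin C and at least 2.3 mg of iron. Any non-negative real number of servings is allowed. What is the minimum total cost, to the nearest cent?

carrots only: max(165/9, 2.3/0.4) = 18.33 servings → $7.33.
broccoli only: max(165/105, 2.3/1.0) = 2.3 servings → $1.15.
sweet potato only: max(165/36, 2.3/0.8) = 4.583 servings → $2.06.
strawberries only: max(165/59, 2.3/0.3) = 7.667 servings → $8.43.
carrots + broccoli with both tight: 2.318 servings and 1.373 servings → $1.61.
carrots + sweet potato with both targets exact would need a negative amount; discard.
carrots + strawberries with both tight: 4.124 servings and 2.167 servings → $4.03.
broccoli + sweet potato with both tight: 1.025 servings and 1.594 servings → $1.23.
broccoli + strawberries: the both-tight solution has a negative serving — not a feasible corner.
sweet potato + strawberries with both tight: 2.368 servings and 1.352 servings → $2.55.
So the least-cost plan costs $1.15.

$1.15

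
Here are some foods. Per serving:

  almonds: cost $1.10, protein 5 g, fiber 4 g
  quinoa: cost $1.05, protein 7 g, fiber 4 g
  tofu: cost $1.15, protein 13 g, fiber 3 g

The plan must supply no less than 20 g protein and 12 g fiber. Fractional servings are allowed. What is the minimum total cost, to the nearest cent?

$3.15

A basic optimal solution has at most two foods positive. Try each food alone and each pair with both targets met exactly.
almonds only: max(20/5, 12/4) = 4 servings → $4.40.
quinoa only: max(20/7, 12/4) = 3 servings → $3.15.
tofu only: max(20/13, 12/3) = 4 servings → $4.60.
almonds + quinoa with both tight: 0.5 servings and 2.5 servings → $3.17.
almonds + tofu with both tight: 2.595 servings and 0.5405 servings → $3.48.
quinoa + tofu: intersection lies outside the first quadrant.
So the least-cost plan costs $3.15.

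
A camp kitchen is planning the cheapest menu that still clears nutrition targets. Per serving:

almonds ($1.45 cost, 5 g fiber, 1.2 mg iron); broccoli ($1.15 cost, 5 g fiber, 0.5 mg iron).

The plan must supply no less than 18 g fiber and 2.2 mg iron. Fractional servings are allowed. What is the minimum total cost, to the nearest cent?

For a min-cost LP with two ≥-constraints, a basic feasible solution has at most two positive variables.
almonds only: max(18/5, 2.2/1.2) = 3.6 servings → $5.22.
broccoli only: max(18/5, 2.2/0.5) = 4.4 servings → $5.06.
almonds + broccoli with both tight: 0.5714 servings and 3.029 servings → $4.31.
So the least-cost plan costs $4.31.

$4.31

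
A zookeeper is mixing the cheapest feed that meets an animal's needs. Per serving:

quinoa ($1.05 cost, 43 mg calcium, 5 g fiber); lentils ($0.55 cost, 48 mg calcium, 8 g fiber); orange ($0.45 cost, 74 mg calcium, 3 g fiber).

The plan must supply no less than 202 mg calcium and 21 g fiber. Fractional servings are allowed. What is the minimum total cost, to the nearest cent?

A basic optimal solution has at most two foods positive. Try each food alone and each pair with both targets met exactly.
quinoa only: max(202/43, 21/5) = 4.698 servings → $4.93.
lentils only: max(202/48, 21/8) = 4.208 servings → $2.31.
orange only: max(202/74, 21/3) = 7 servings → $3.15.
quinoa + lentils with both targets exact would need a negative amount; discard.
quinoa + orange with both tight: 3.934 servings and 0.444 servings → $4.33.
lentils + orange with both tight: 2.116 servings and 1.357 servings → $1.77.
The minimum over all feasible corners is $1.77.

$1.77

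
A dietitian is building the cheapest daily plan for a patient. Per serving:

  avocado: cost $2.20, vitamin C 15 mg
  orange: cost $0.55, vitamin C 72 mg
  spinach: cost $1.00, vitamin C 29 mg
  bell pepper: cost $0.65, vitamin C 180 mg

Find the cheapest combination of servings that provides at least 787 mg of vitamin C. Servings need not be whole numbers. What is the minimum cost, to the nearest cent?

$2.84

Cost per mg of vitamin C: bell pepper $0.0036, orange $0.0076, spinach $0.0345, avocado $0.1467.
With no serving limits, use only bell pepper: 787 mg / 180 mg = 4.372 servings × $0.65 = $2.84.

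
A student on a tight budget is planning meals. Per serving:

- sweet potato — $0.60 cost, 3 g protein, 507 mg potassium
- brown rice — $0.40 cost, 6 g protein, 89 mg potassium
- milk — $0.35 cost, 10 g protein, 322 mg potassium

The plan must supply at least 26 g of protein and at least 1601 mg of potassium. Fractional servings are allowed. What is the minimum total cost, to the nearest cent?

The cheapest plan sits at a corner of the feasible region — with two constraints it uses at most two foods.
sweet potato only: max(26/3, 1601/507) = 8.667 servings → $5.20.
brown rice only: max(26/6, 1601/89) = 17.99 servings → $7.20.
milk only: max(26/10, 1601/322) = 4.972 servings → $1.74.
sweet potato + brown rice with both tight: 2.628 servings and 3.019 servings → $2.78.
sweet potato + milk with both tight: 1.861 servings and 2.042 servings → $1.83.
brown rice + milk with both targets exact would need a negative amount; discard.
The minimum over all feasible corners is $1.74.

$1.74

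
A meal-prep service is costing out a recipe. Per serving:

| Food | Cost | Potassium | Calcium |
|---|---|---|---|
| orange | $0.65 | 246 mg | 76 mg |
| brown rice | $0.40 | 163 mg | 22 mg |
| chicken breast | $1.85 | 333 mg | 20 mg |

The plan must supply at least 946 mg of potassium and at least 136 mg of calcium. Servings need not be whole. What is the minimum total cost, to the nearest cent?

$2.33

The cheapest plan sits at a corner of the feasible region — with two constraints it uses at most two foods.
orange only: max(946/246, 136/76) = 3.846 servings → $2.50.
brown rice only: max(946/163, 136/22) = 6.182 servings → $2.47.
chicken breast only: max(946/333, 136/20) = 6.8 servings → $12.58.
orange + brown rice with both tight: 0.1944 servings and 5.51 servings → $2.33.
orange + chicken breast with both tight: 1.293 servings and 1.885 servings → $4.33.
brown rice + chicken breast with both targets exact would need a negative amount; discard.
So the least-cost plan costs $2.33.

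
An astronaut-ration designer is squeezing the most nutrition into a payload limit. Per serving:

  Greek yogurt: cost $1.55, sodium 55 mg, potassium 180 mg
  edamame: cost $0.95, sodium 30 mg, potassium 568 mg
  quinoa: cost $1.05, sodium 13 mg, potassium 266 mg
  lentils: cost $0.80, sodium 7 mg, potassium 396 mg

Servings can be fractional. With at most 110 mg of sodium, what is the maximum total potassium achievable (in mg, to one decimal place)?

Potassium per mg sodium: lentils 56.57, quinoa 20.46, edamame 18.93, Greek yogurt 3.273.
With no serving limits, spend the whole sodium allowance on lentils: 110 mg / 7 mg × 396 mg = 6222.9 mg.

6222.9 mg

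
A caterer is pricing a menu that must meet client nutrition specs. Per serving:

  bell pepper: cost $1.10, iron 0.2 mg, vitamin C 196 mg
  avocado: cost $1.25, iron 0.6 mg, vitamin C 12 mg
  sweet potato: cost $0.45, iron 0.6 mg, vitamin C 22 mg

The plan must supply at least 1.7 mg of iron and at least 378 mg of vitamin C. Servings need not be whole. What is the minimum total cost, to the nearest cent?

At the optimum either one food covers both requirements or two foods hit both targets exactly; no other combination can be cheaper.
bell pepper only: max(1.7/0.2, 378/196) = 8.5 servings → $9.35.
avocado only: max(1.7/0.6, 378/12) = 31.5 servings → $39.38.
sweet potato only: max(1.7/0.6, 378/22) = 17.18 servings → $7.73.
bell pepper + avocado with both tight: 1.792 servings and 2.236 servings → $4.77.
bell pepper + sweet potato with both tight: 1.673 servings and 2.276 servings → $2.86.
avocado + sweet potato: the both-tight solution has a negative serving — not a feasible corner.
The minimum over all feasible corners is $2.86.

$2.86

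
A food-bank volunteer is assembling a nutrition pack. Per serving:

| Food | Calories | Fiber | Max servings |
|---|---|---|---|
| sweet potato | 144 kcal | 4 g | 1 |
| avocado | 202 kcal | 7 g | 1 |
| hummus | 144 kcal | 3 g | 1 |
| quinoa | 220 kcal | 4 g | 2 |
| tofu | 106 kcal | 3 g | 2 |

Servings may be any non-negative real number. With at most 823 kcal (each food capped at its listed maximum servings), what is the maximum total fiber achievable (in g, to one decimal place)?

Fiber per kcal: avocado 0.03465, tofu 0.0283, sweet potato 0.02778, hummus 0.02083, quinoa 0.01818.
Take 1 serving of avocado: uses 202 kcal, +7.0 g fiber (running total 7.0 g).
Take 2 servings of tofu: uses 212 kcal, +6.0 g fiber (running total 13.0 g).
Take 1 serving of sweet potato: uses 144 kcal, +4.0 g fiber (running total 17.0 g).
Take 1 serving of hummus: uses 144 kcal, +3.0 g fiber (running total 20.0 g).
Take 0.55 servings of quinoa: uses 121 kcal, +2.2 g fiber (running total 22.2 g).
Filling greedily by fiber-per-kcal is optimal for one linear limit, giving 22.2 g.

22.2 g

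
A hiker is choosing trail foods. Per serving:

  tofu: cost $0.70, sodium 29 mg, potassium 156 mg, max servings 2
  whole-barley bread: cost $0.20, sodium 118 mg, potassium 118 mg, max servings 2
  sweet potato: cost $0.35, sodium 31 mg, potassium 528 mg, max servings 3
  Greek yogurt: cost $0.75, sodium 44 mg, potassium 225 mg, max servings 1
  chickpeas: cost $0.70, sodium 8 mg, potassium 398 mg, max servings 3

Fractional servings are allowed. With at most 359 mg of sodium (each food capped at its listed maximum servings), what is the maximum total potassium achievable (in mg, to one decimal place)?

Potassium per mg sodium: chickpeas 49.75, sweet potato 17.03, tofu 5.379, Greek yogurt 5.114, whole-barley bread 1.
Take 3 servings of chickpeas: uses 24 mg sodium, +1194.0 mg potassium (running total 1194.0 mg).
Take 3 servings of sweet potato: uses 93 mg sodium, +1584.0 mg potassium (running total 2778.0 mg).
Take 2 servings of tofu: uses 58 mg sodium, +312.0 mg potassium (running total 3090.0 mg).
Take 1 serving of Greek yogurt: uses 44 mg sodium, +225.0 mg potassium (running total 3315.0 mg).
Take 1.186 servings of whole-barley bread: uses 140 mg sodium, +140.0 mg potassium (running total 3455.0 mg).
Greedy by best ratio exhausts the sodium allowance optimally: 3455.0 mg.

3455.0 mg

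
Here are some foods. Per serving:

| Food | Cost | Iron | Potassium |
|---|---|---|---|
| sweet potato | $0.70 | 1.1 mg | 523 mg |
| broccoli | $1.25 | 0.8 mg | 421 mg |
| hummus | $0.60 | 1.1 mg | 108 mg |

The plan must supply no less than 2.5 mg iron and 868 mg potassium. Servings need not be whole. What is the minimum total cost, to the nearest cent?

Two binding constraints pin down two serving amounts, so the optimal mix uses at most two foods. The candidates are each food alone (scaled to the tighter of iron/potassium) and each pair with both constraints tight.
sweet potato only: max(2.5/1.1, 868/523) = 2.273 servings → $1.59.
broccoli only: max(2.5/0.8, 868/421) = 3.125 servings → $3.91.
hummus only: max(2.5/1.1, 868/108) = 8.037 servings → $4.82.
sweet potato + broccoli: the both-tight solution has a negative serving — not a feasible corner.
sweet potato + hummus with both tight: 1.5 servings and 0.7726 servings → $1.51.
broccoli + hummus with both tight: 1.818 servings and 0.9506 servings → $2.84.
The minimum over all feasible corners is $1.51.

$1.51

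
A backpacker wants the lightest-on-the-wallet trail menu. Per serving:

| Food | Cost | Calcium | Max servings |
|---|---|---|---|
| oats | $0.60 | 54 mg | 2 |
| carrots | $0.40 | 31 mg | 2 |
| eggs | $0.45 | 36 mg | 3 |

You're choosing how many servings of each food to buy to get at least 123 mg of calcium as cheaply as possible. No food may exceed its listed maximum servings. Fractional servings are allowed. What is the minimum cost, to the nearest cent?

$1.39

Cost per mg of calcium: oats $0.0111, eggs $0.0125, carrots $0.0129.
Take 2 servings of oats: +108.0 mg calcium for $1.20 (total $1.20, still need 15.0 mg).
Take 0.4167 servings of eggs: +15.0 mg calcium for $0.19 (total $1.39, still need 0.0 mg).
Greedy by cheapest-per-mg is optimal for a single linear constraint, so the minimum cost is $1.39.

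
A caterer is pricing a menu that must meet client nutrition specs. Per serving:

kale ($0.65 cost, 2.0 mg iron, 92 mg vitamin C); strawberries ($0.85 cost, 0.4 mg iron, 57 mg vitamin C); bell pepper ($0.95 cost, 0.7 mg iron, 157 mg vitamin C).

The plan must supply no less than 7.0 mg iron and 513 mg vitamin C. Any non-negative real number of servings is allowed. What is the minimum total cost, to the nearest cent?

$3.38

Minimising a linear cost over {iron ≥ 7.0, vitamin C ≥ 513, servings ≥ 0} — the optimum is at a vertex, using one or two foods.
kale only: max(7.0/2.0, 513/92) = 5.576 servings → $3.62.
strawberries only: max(7.0/0.4, 513/57) = 17.5 servings → $14.88.
bell pepper only: max(7.0/0.7, 513/157) = 10 servings → $9.50.
kale + strawberries with both tight: 2.51 servings and 4.948 servings → $5.84.
kale + bell pepper with both tight: 2.964 servings and 1.53 servings → $3.38.
strawberries + bell pepper: intersection lies outside the first quadrant.
The minimum over all feasible corners is $3.38.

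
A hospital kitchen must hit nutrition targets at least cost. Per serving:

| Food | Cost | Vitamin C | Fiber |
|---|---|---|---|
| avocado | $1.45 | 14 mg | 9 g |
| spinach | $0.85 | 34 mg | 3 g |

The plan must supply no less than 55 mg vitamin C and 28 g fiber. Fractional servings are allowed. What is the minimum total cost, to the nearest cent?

$4.65

Two binding constraints pin down two serving amounts, so the optimal mix uses at most two foods. The candidates are each food alone (scaled to the tighter of vitamin C/fiber) and each pair with both constraints tight.
avocado only: max(55/14, 28/9) = 3.929 servings → $5.70.
spinach only: max(55/34, 28/3) = 9.333 servings → $7.93.
avocado + spinach with both tight: 2.981 servings and 0.3902 servings → $4.65.
The minimum over all feasible corners is $4.65.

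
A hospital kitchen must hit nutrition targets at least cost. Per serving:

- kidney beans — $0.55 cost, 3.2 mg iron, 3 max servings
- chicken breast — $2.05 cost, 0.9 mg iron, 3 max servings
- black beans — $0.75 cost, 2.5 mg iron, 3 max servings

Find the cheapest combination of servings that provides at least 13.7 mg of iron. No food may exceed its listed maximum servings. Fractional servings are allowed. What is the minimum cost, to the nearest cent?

$2.88

Cost per mg of iron: kidney beans $0.1719, black beans $0.3000, chicken breast $2.2778.
Take 3 servings of kidney beans: +9.6 mg iron for $1.65 (total $1.65, still need 4.1 mg).
Take 1.64 servings of black beans: +4.1 mg iron for $1.23 (total $2.88, still need 0.0 mg).
Greedy by cheapest-per-mg is optimal for a single linear constraint, so the minimum cost is $2.88.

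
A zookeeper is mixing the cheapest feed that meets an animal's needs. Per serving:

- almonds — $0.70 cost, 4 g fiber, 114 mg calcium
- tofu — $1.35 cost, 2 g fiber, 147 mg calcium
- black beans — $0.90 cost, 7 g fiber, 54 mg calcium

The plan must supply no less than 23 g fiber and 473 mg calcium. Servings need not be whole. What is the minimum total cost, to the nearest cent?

$3.62

For a min-cost LP with two ≥-constraints, a basic feasible solution has at most two positive variables.
almonds only: max(23/4, 473/114) = 5.75 servings → $4.03.
tofu only: max(23/2, 473/147) = 11.5 servings → $15.53.
black beans only: max(23/7, 473/54) = 8.759 servings → $7.88.
almonds + tofu with both targets exact would need a negative amount; discard.
almonds + black beans with both tight: 3.555 servings and 1.254 servings → $3.62.
tofu + black beans with both tight: 2.246 servings and 2.644 servings → $5.41.
So the least-cost plan costs $3.62.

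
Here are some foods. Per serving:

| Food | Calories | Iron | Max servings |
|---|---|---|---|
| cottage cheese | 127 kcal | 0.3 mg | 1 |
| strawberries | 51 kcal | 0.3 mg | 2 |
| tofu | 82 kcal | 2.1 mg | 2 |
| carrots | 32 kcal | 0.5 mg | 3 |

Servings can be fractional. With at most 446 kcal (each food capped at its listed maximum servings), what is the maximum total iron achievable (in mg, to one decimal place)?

Iron per kcal: tofu 0.02561, carrots 0.01562, strawberries 0.005882, cottage cheese 0.002362.
Take 2 servings of tofu: uses 164 kcal, +4.2 mg iron (running total 4.2 mg).
Take 3 servings of carrots: uses 96 kcal, +1.5 mg iron (running total 5.7 mg).
Take 2 servings of strawberries: uses 102 kcal, +0.6 mg iron (running total 6.3 mg).
Take 0.6614 servings of cottage cheese: uses 84 kcal, +0.2 mg iron (running total 6.5 mg).
Filling greedily by iron-per-kcal is optimal for one linear limit, giving 6.5 mg.

6.5 mg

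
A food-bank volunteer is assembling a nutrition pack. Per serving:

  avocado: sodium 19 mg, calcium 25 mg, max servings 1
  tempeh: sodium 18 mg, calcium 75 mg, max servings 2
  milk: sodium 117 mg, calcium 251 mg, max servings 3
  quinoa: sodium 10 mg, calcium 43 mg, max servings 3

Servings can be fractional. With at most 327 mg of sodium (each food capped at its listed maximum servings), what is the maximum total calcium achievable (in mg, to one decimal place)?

838.9 mg

Calcium per mg sodium: quinoa 4.3, tempeh 4.167, milk 2.145, avocado 1.316.
Take 3 servings of quinoa: uses 30 mg sodium, +129.0 mg calcium (running total 129.0 mg).
Take 2 servings of tempeh: uses 36 mg sodium, +150.0 mg calcium (running total 279.0 mg).
Take 2.231 servings of milk: uses 261 mg sodium, +559.9 mg calcium (running total 838.9 mg).
Greedy by best ratio exhausts the sodium allowance optimally: 838.9 mg.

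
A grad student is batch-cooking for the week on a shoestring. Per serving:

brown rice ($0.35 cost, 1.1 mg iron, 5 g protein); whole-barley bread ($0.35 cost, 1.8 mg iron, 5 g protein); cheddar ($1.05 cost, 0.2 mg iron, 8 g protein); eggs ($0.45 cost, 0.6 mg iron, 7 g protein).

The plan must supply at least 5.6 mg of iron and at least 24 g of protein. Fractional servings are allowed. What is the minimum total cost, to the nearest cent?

With two linear requirements the optimum uses one or two foods; enumerate the corners.
brown rice only: max(5.6/1.1, 24/5) = 5.091 servings → $1.78.
whole-barley bread only: max(5.6/1.8, 24/5) = 4.8 servings → $1.68.
cheddar only: max(5.6/0.2, 24/8) = 28 servings → $29.40.
eggs only: max(5.6/0.6, 24/7) = 9.333 servings → $4.20.
brown rice + whole-barley bread with both tight: 4.343 servings and 0.4571 servings → $1.68.
brown rice + cheddar with both targets exact would need a negative amount; discard.
brown rice + eggs: the both-tight solution has a negative serving — not a feasible corner.
whole-barley bread + cheddar with both tight: 2.985 servings and 1.134 servings → $2.24.
whole-barley bread + eggs with both tight: 2.583 servings and 1.583 servings → $1.62.
cheddar + eggs: intersection lies outside the first quadrant.
The minimum over all feasible corners is $1.62.

$1.62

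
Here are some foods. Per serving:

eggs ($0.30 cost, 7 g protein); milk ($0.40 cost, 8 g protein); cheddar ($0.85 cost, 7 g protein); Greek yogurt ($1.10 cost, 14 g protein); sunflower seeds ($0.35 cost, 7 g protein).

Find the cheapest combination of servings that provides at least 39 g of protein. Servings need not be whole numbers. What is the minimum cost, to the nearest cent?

Cost per g of protein: eggs $0.0429, milk $0.0500, sunflower seeds $0.0500, Greek yogurt $0.0786, cheddar $0.1214.
With no serving limits, use only eggs: 39 g / 7 g = 5.571 servings × $0.30 = $1.67.

$1.67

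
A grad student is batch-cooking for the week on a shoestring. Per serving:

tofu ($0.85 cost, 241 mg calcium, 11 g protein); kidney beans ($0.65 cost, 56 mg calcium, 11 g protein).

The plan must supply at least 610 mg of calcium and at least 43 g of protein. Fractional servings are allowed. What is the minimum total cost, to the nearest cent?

$2.96

With two linear requirements the optimum uses one or two foods; enumerate the corners.
tofu only: max(610/241, 43/11) = 3.909 servings → $3.32.
kidney beans only: max(610/56, 43/11) = 10.89 servings → $7.08.
tofu + kidney beans with both tight: 2.114 servings and 1.795 servings → $2.96.
So the least-cost plan costs $2.96.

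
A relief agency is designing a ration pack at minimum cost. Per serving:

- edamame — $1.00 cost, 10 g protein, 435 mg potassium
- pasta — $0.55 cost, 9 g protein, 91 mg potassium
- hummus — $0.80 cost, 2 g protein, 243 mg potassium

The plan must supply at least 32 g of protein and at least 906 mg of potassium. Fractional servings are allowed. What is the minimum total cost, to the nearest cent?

$2.63

At the optimum either one food covers both requirements or two foods hit both targets exactly; no other combination can be cheaper.
edamame only: max(32/10, 906/435) = 3.2 servings → $3.20.
pasta only: max(32/9, 906/91) = 9.956 servings → $5.48.
hummus only: max(32/2, 906/243) = 16 servings → $12.80.
edamame + pasta with both tight: 1.744 servings and 1.617 servings → $2.63.
edamame + hummus with both targets exact would need a negative amount; discard.
pasta + hummus with both tight: 2.975 servings and 2.614 servings → $3.73.
So the least-cost plan costs $2.63.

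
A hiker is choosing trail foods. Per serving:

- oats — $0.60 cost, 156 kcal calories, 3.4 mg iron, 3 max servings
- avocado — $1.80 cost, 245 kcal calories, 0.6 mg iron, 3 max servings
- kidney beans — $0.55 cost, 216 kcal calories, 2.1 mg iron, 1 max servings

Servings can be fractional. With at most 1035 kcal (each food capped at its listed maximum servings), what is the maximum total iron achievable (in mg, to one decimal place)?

Iron per kcal: oats 0.02179, kidney beans 0.009722, avocado 0.002449.
Take 3 servings of oats: uses 468 kcal, +10.2 mg iron (running total 10.2 mg).
Take 1 serving of kidney beans: uses 216 kcal, +2.1 mg iron (running total 12.3 mg).
Take 1.433 servings of avocado: uses 351 kcal, +0.9 mg iron (running total 13.2 mg).
Filling greedily by iron-per-kcal is optimal for one linear limit, giving 13.2 mg.

13.2 mg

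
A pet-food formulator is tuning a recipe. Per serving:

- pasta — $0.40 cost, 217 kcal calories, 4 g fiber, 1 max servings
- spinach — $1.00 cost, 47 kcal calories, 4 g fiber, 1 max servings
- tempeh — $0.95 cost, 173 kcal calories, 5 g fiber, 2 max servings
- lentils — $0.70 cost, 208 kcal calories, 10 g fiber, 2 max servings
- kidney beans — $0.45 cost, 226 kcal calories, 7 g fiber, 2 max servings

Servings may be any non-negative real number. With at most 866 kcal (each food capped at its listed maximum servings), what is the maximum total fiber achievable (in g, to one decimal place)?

36.5 g

Fiber per kcal: spinach 0.08511, lentils 0.04808, kidney beans 0.03097, tempeh 0.0289, pasta 0.01843.
Take 1 serving of spinach: uses 47 kcal, +4.0 g fiber (running total 4.0 g).
Take 2 servings of lentils: uses 416 kcal, +20.0 g fiber (running total 24.0 g).
Take 1.783 servings of kidney beans: uses 403 kcal, +12.5 g fiber (running total 36.5 g).
Filling greedily by fiber-per-kcal is optimal for one linear limit, giving 36.5 g.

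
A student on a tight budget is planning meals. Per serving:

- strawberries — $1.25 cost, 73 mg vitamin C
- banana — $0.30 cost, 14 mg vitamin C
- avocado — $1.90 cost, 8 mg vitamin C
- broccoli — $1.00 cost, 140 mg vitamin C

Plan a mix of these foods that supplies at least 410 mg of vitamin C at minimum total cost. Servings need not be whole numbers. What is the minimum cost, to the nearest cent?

Cost per mg of vitamin C: broccoli $0.0071, strawberries $0.0171, banana $0.0214, avocado $0.2375.
With no serving limits, use only broccoli: 410 mg / 140 mg = 2.929 servings × $1.00 = $2.93.

$2.93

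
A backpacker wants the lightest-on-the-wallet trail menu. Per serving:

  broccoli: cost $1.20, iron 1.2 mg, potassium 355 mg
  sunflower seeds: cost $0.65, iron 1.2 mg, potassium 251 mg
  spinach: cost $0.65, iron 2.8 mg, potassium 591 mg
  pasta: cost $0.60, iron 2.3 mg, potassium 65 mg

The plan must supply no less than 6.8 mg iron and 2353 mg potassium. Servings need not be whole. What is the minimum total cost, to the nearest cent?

Compare the cost at each extreme point of the feasible region.
broccoli only: max(6.8/1.2, 2353/355) = 6.628 servings → $7.95.
sunflower seeds only: max(6.8/1.2, 2353/251) = 9.375 servings → $6.09.
spinach only: max(6.8/2.8, 2353/591) = 3.981 servings → $2.59.
pasta only: max(6.8/2.3, 2353/65) = 36.2 servings → $21.72.
broccoli + sunflower seeds: intersection lies outside the first quadrant.
broccoli + spinach: intersection lies outside the first quadrant.
broccoli + pasta: the both-tight solution has a negative serving — not a feasible corner.
sunflower seeds + spinach with both targets exact would need a negative amount; discard.
sunflower seeds + pasta with both targets exact would need a negative amount; discard.
spinach + pasta: intersection lies outside the first quadrant.
The minimum over all feasible corners is $2.59.

$2.59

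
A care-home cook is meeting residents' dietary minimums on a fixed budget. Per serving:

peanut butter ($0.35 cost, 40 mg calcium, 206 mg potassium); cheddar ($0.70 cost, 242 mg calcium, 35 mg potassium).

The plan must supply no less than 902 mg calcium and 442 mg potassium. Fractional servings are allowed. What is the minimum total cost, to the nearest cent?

At the optimum either one food covers both requirements or two foods hit both targets exactly; no other combination can be cheaper.
peanut butter only: max(902/40, 442/206) = 22.55 servings → $7.89.
cheddar only: max(902/242, 442/35) = 12.63 servings → $8.84.
peanut butter + cheddar with both tight: 1.556 servings and 3.47 servings → $2.97.
So the least-cost plan costs $2.97.

$2.97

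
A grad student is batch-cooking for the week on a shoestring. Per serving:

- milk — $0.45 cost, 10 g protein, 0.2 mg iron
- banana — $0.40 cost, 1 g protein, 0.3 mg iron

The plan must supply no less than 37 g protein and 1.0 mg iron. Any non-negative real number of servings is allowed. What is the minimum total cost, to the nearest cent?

$1.99

Check every corner: each single food scaled to meet both minima, and each pair solved so both constraints bind.
milk only: max(37/10, 1.0/0.2) = 5 servings → $2.25.
banana only: max(37/1, 1.0/0.3) = 37 servings → $14.80.
milk + banana with both tight: 3.607 servings and 0.9286 servings → $1.99.
Cheapest feasible corner: $1.99.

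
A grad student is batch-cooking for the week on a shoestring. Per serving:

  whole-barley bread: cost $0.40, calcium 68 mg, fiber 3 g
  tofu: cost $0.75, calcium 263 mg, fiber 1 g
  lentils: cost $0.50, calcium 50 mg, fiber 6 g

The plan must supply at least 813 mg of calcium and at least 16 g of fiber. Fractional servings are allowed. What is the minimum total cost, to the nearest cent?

$3.11

At the optimum either one food covers both requirements or two foods hit both targets exactly; no other combination can be cheaper.
whole-barley bread only: max(813/68, 16/3) = 11.96 servings → $4.78.
tofu only: max(813/263, 16/1) = 16 servings → $12.00.
lentils only: max(813/50, 16/6) = 16.26 servings → $8.13.
whole-barley bread + tofu with both tight: 4.709 servings and 1.874 servings → $3.29.
whole-barley bread + lentils with both targets exact would need a negative amount; discard.
tofu + lentils with both tight: 2.669 servings and 2.222 servings → $3.11.
So the least-cost plan costs $3.11.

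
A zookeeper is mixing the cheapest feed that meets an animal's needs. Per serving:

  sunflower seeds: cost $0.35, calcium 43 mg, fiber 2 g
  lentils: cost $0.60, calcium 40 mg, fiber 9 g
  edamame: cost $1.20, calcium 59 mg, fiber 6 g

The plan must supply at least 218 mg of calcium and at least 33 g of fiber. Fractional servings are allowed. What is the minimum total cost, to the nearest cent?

An LP optimum is at a vertex; with two nutrient constraints at most two foods are used. Check each candidate.
sunflower seeds only: max(218/43, 33/2) = 16.5 servings → $5.78.
lentils only: max(218/40, 33/9) = 5.45 servings → $3.27.
edamame only: max(218/59, 33/6) = 5.5 servings → $6.60.
sunflower seeds + lentils with both tight: 2.091 servings and 3.202 servings → $2.65.
sunflower seeds + edamame with both targets exact would need a negative amount; discard.
lentils + edamame with both tight: 2.196 servings and 2.206 servings → $3.96.
The minimum over all feasible corners is $2.65.

$2.65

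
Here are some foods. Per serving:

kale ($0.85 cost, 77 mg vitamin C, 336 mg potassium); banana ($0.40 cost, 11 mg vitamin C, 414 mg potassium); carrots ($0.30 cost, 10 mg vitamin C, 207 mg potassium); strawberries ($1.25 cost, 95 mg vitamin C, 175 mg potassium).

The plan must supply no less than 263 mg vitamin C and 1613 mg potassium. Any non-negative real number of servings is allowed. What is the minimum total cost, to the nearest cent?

$3.26

For a min-cost LP with two ≥-constraints, a basic feasible solution has at most two positive variables.
kale only: max(263/77, 1613/336) = 4.801 servings → $4.08.
banana only: max(263/11, 1613/414) = 23.91 servings → $9.56.
carrots only: max(263/10, 1613/207) = 26.3 servings → $7.89.
strawberries only: max(263/95, 1613/175) = 9.217 servings → $11.52.
kale + banana with both tight: 3.234 servings and 1.271 servings → $3.26.
kale + carrots with both tight: 3.046 servings and 2.849 servings → $3.44.
kale + strawberries: the both-tight solution has a negative serving — not a feasible corner.
banana + carrots: intersection lies outside the first quadrant.
banana + strawberries with both tight: 2.866 servings and 2.437 servings → $4.19.
carrots + strawberries with both tight: 5.984 servings and 2.138 servings → $4.47.
The minimum over all feasible corners is $3.26.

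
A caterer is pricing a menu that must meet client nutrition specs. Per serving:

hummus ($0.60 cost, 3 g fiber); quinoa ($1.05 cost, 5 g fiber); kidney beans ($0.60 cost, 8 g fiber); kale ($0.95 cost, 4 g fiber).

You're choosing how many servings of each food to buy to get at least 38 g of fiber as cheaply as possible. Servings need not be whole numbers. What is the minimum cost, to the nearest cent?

Cost per g of fiber: kidney beans $0.0750, hummus $0.2000, quinoa $0.2100, kale $0.2375.
With no serving limits, use only kidney beans: 38 g / 8 g = 4.75 servings × $0.60 = $2.85.

$2.85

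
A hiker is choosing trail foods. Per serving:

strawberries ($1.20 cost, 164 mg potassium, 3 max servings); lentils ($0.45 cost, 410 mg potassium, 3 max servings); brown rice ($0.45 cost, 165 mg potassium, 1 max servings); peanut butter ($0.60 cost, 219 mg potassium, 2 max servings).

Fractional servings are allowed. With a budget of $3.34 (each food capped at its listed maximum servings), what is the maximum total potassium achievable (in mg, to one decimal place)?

Potassium per dollar: lentils 911.1, brown rice 366.7, peanut butter 365, strawberries 136.7.
Take 3 servings of lentils: spends $1.35, +1230.0 mg potassium (running total 1230.0 mg).
Take 1 serving of brown rice: spends $0.45, +165.0 mg potassium (running total 1395.0 mg).
Take 2 servings of peanut butter: spends $1.20, +438.0 mg potassium (running total 1833.0 mg).
Take 0.2833 servings of strawberries: spends $0.34, +46.5 mg potassium (running total 1879.5 mg).
Filling greedily by potassium-per-dollar is optimal for one linear limit, giving 1879.5 mg.

1879.5 mg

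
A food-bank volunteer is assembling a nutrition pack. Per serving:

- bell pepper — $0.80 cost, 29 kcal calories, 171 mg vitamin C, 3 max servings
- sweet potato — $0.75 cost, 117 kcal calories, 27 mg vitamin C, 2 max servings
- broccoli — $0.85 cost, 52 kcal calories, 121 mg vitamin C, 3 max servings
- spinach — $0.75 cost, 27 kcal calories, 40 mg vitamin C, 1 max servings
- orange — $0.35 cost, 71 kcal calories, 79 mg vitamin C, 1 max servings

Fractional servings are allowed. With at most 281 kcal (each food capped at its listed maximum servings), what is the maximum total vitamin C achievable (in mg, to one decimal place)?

Vitamin C per kcal: bell pepper 5.897, broccoli 2.327, spinach 1.481, orange 1.113, sweet potato 0.2308.
Take 3 servings of bell pepper: uses 87 kcal, +513.0 mg vitamin C (running total 513.0 mg).
Take 3 servings of broccoli: uses 156 kcal, +363.0 mg vitamin C (running total 876.0 mg).
Take 1 serving of spinach: uses 27 kcal, +40.0 mg vitamin C (running total 916.0 mg).
Take 0.1549 servings of orange: uses 11 kcal, +12.2 mg vitamin C (running total 928.2 mg).
Greedy by best ratio exhausts the calories allowance optimally: 928.2 mg.

928.2 mg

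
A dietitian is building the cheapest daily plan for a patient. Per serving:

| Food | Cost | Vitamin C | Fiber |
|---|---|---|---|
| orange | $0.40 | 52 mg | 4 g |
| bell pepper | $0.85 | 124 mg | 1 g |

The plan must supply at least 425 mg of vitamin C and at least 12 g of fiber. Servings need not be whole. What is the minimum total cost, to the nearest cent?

Compare the cost at each extreme point of the feasible region.
orange only: max(425/52, 12/4) = 8.173 servings → $3.27.
bell pepper only: max(425/124, 12/1) = 12 servings → $10.20.
orange + bell pepper with both tight: 2.394 servings and 2.423 servings → $3.02.
Cheapest feasible corner: $3.02.

$3.02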